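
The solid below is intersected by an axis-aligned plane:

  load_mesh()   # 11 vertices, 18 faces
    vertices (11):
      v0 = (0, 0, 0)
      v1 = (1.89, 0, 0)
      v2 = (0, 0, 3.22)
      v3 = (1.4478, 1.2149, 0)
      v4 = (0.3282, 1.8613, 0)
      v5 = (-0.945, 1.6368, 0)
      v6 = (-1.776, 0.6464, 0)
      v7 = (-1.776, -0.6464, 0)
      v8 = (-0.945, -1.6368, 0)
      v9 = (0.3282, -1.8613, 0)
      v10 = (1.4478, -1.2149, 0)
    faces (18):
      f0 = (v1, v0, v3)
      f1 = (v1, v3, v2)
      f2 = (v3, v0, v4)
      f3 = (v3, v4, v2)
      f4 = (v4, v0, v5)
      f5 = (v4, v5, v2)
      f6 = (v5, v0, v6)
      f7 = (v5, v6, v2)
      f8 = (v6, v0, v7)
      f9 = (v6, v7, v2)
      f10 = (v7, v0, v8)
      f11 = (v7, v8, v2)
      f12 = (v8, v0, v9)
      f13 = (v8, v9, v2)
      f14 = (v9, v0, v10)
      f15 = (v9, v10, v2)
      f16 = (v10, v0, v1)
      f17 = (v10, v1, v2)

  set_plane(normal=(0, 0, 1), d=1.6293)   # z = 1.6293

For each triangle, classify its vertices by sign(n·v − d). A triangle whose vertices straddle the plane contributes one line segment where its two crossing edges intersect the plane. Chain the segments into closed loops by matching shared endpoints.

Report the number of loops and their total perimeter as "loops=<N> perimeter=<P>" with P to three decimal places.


Straddling triangles (9 of 18):
  (v1,v3,v2) [--+] → (0.715222, 0.600168, 1.6293)–(0.933672, 0, 1.6293)  len=0.6387
  (v3,v4,v2) [--+] → (0.162133, 0.919494, 1.6293)–(0.715222, 0.600168, 1.6293)  len=0.6387
  (v4,v5,v2) [--+] → (-0.466836, 0.808589, 1.6293)–(0.162133, 0.919494, 1.6293)  len=0.6387
  (v5,v6,v2) [--+] → (-0.877355, 0.319326, 1.6293)–(-0.466836, 0.808589, 1.6293)  len=0.6387
  (v6,v7,v2) [--+] → (-0.877355, -0.319326, 1.6293)–(-0.877355, 0.319326, 1.6293)  len=0.6387
  (v7,v8,v2) [--+] → (-0.466836, -0.808589, 1.6293)–(-0.877355, -0.319326, 1.6293)  len=0.6387
  (v8,v9,v2) [--+] → (0.162133, -0.919494, 1.6293)–(-0.466836, -0.808589, 1.6293)  len=0.6387
  (v9,v10,v2) [--+] → (0.715222, -0.600168, 1.6293)–(0.162133, -0.919494, 1.6293)  len=0.6387
  (v10,v1,v2) [--+] → (0.933672, 0, 1.6293)–(0.715222, -0.600168, 1.6293)  len=0.6387

Chained into 1 loop(s):
  loop 1: 9 segments, perimeter = 5.7480
Total perimeter = 5.748

loops=1 perimeter=5.748


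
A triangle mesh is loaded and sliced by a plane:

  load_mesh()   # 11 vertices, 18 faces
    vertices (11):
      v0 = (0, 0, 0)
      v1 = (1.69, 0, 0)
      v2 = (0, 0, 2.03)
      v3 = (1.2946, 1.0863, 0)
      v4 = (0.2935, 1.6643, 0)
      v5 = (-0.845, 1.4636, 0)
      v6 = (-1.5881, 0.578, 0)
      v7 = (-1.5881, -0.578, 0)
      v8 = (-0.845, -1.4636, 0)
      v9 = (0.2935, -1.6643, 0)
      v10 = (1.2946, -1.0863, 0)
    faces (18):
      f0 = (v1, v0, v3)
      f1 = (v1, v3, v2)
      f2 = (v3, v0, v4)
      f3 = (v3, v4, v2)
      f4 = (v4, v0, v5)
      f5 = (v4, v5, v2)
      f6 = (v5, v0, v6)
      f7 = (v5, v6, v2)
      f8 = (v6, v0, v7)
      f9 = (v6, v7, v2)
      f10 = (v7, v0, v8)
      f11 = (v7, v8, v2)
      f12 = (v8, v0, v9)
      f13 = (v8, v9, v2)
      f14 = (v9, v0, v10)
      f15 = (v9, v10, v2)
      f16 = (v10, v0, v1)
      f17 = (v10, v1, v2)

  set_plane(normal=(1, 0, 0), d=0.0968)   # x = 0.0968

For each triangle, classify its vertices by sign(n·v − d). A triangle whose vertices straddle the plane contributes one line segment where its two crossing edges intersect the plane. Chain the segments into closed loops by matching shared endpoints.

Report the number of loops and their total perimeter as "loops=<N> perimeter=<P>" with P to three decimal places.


loops=1 perimeter=8.307

Straddling triangles (12 of 18):
  (v1,v0,v3) [+-+] → (0.0968, 0, 0)–(0.0968, 0.081225, 0)  len=0.0812
  (v1,v3,v2) [++-] → (0.0968, 0.081225, 1.87821)–(0.0968, 0, 1.91373)  len=0.0886
  (v3,v0,v4) [+-+] → (0.0968, 0.081225, 0)–(0.0968, 0.548907, 0)  len=0.4677
  (v3,v4,v2) [++-] → (0.0968, 0.548907, 1.36048)–(0.0968, 0.081225, 1.87821)  len=0.6977
  (v4,v0,v5) [+--] → (0.0968, 0.548907, 0)–(0.0968, 1.62962, 0)  len=1.0807
  (v4,v5,v2) [+--] → (0.0968, 1.62962, 0)–(0.0968, 0.548907, 1.36048)  len=1.7375
  (v8,v0,v9) [--+] → (0.0968, -0.548907, 0)–(0.0968, -1.62962, 0)  len=1.0807
  (v8,v9,v2) [-+-] → (0.0968, -1.62962, 0)–(0.0968, -0.548907, 1.36048)  len=1.7375
  (v9,v0,v10) [+-+] → (0.0968, -0.548907, 0)–(0.0968, -0.081225, 0)  len=0.4677
  (v9,v10,v2) [++-] → (0.0968, -0.081225, 1.87821)–(0.0968, -0.548907, 1.36048)  len=0.6977
  (v10,v0,v1) [+-+] → (0.0968, -0.081225, 0)–(0.0968, 0, 0)  len=0.0812
  (v10,v1,v2) [++-] → (0.0968, 0, 1.91373)–(0.0968, -0.081225, 1.87821)  len=0.0886

Chained into 1 loop(s):
  loop 1: 12 segments, perimeter = 8.3069
Total perimeter = 8.307


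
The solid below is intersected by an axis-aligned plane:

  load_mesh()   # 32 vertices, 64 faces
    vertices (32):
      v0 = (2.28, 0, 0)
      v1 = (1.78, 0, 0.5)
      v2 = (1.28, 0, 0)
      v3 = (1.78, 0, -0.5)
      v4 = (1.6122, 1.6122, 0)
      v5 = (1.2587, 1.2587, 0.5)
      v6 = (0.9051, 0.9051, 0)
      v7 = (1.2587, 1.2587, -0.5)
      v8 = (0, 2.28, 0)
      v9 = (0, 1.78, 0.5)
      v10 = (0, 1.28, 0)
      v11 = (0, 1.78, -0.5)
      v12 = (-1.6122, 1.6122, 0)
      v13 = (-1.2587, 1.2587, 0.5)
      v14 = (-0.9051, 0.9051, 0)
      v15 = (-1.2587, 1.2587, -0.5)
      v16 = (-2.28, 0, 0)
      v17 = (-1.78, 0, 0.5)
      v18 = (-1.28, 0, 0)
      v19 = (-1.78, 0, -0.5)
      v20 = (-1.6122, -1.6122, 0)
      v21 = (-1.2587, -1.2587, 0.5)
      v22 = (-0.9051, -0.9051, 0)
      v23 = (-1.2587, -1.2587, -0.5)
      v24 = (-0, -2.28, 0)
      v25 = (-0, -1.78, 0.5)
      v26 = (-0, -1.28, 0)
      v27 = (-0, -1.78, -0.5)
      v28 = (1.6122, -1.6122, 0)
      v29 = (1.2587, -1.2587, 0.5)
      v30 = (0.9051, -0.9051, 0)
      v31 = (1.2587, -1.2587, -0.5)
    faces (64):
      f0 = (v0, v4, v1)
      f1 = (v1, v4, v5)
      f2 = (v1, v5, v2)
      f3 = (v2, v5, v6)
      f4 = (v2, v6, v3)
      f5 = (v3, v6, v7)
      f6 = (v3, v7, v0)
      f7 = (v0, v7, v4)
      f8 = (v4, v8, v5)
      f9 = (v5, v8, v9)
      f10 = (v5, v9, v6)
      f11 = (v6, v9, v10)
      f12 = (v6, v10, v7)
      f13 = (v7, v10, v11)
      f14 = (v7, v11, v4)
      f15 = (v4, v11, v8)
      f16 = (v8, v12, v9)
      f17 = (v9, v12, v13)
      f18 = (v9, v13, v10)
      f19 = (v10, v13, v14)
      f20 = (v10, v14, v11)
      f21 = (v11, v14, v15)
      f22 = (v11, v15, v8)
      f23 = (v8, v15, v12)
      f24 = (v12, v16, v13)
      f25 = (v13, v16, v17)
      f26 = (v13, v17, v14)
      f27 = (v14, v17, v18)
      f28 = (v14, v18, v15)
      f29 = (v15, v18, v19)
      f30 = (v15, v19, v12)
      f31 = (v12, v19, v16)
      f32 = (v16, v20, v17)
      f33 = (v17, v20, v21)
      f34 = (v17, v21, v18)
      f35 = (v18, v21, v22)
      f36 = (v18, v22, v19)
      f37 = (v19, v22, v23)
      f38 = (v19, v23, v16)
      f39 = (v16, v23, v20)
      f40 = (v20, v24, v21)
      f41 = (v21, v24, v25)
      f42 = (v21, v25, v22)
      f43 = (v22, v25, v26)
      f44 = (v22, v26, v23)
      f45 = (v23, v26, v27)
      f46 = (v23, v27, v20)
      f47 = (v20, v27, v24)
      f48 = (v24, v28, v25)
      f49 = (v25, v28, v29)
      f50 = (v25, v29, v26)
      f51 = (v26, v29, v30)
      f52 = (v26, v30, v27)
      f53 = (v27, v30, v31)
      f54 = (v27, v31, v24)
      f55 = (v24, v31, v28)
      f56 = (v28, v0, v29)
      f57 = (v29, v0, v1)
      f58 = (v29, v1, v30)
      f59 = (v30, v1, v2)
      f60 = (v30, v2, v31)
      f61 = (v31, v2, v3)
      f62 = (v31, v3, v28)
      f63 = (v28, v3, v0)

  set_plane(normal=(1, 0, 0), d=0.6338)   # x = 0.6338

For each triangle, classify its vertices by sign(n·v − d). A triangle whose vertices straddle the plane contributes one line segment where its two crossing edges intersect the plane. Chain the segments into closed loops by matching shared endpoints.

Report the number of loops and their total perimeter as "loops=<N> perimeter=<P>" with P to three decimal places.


loops=2 perimeter=5.657

Straddling triangles (16 of 64):
  (v4,v8,v5) [+-+] → (0.6338, 2.01747, 0)–(0.6338, 1.76574, 0.251768)  len=0.3560
  (v5,v8,v9) [+--] → (0.6338, 1.76574, 0.251768)–(0.6338, 1.51751, 0.5)  len=0.3511
  (v5,v9,v6) [+-+] → (0.6338, 1.51751, 0.5)–(0.6338, 1.16735, 0.149873)  len=0.4952
  (v6,v9,v10) [+--] → (0.6338, 1.16735, 0.149873)–(0.6338, 1.01747, 0)  len=0.2120
  (v6,v10,v7) [+-+] → (0.6338, 1.01747, 0)–(0.6338, 1.26927, -0.251768)  len=0.3561
  (v7,v10,v11) [+--] → (0.6338, 1.26927, -0.251768)–(0.6338, 1.51751, -0.5)  len=0.3511
  (v7,v11,v4) [+-+] → (0.6338, 1.51751, -0.5)–(0.6338, 1.71403, -0.303436)  len=0.2780
  (v4,v11,v8) [+--] → (0.6338, 1.71403, -0.303436)–(0.6338, 2.01747, 0)  len=0.4291
  (v24,v28,v25) [-+-] → (0.6338, -2.01747, 0)–(0.6338, -1.71403, 0.303436)  len=0.4291
  (v25,v28,v29) [-++] → (0.6338, -1.71403, 0.303436)–(0.6338, -1.51751, 0.5)  len=0.2780
  (v25,v29,v26) [-+-] → (0.6338, -1.51751, 0.5)–(0.6338, -1.26927, 0.251768)  len=0.3511
  (v26,v29,v30) [-++] → (0.6338, -1.26927, 0.251768)–(0.6338, -1.01747, 0)  len=0.3561
  (v26,v30,v27) [-+-] → (0.6338, -1.01747, 0)–(0.6338, -1.16735, -0.149873)  len=0.2120
  (v27,v30,v31) [-++] → (0.6338, -1.16735, -0.149873)–(0.6338, -1.51751, -0.5)  len=0.4952
  (v27,v31,v24) [-+-] → (0.6338, -1.51751, -0.5)–(0.6338, -1.76574, -0.251768)  len=0.3511
  (v24,v31,v28) [-++] → (0.6338, -1.76574, -0.251768)–(0.6338, -2.01747, 0)  len=0.3560

Chained into 2 loop(s):
  loop 1: 8 segments, perimeter = 2.8284
  loop 2: 8 segments, perimeter = 2.8284
Total perimeter = 5.657


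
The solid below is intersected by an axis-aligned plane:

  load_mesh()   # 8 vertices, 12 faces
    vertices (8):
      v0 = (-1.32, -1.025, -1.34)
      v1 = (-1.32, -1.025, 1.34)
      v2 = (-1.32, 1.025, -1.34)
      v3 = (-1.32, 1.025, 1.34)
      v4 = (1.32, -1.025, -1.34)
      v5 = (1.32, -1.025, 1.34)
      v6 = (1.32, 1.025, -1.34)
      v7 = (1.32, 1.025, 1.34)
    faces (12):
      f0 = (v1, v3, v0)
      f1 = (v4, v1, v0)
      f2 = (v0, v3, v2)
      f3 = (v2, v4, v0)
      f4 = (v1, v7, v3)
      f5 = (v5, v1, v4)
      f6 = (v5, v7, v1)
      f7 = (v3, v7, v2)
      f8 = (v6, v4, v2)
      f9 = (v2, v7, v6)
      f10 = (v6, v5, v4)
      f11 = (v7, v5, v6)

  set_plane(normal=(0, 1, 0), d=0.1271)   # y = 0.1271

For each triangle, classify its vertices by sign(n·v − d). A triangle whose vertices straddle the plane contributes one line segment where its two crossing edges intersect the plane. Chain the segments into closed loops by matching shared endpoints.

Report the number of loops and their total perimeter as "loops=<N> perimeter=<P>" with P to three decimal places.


loops=1 perimeter=10.640

Straddling triangles (8 of 12):
  (v1,v3,v0) [-+-] → (-1.32, 0.1271, 1.34)–(-1.32, 0.1271, 0.16616)  len=1.1738
  (v0,v3,v2) [-++] → (-1.32, 0.1271, 0.16616)–(-1.32, 0.1271, -1.34)  len=1.5062
  (v2,v4,v0) [+--] → (-0.16368, 0.1271, -1.34)–(-1.32, 0.1271, -1.34)  len=1.1563
  (v1,v7,v3) [-++] → (0.16368, 0.1271, 1.34)–(-1.32, 0.1271, 1.34)  len=1.4837
  (v5,v7,v1) [-+-] → (1.32, 0.1271, 1.34)–(0.16368, 0.1271, 1.34)  len=1.1563
  (v6,v4,v2) [+-+] → (1.32, 0.1271, -1.34)–(-0.16368, 0.1271, -1.34)  len=1.4837
  (v6,v5,v4) [+--] → (1.32, 0.1271, -0.16616)–(1.32, 0.1271, -1.34)  len=1.1738
  (v7,v5,v6) [+-+] → (1.32, 0.1271, 1.34)–(1.32, 0.1271, -0.16616)  len=1.5062

Chained into 1 loop(s):
  loop 1: 8 segments, perimeter = 10.6400
Total perimeter = 10.640


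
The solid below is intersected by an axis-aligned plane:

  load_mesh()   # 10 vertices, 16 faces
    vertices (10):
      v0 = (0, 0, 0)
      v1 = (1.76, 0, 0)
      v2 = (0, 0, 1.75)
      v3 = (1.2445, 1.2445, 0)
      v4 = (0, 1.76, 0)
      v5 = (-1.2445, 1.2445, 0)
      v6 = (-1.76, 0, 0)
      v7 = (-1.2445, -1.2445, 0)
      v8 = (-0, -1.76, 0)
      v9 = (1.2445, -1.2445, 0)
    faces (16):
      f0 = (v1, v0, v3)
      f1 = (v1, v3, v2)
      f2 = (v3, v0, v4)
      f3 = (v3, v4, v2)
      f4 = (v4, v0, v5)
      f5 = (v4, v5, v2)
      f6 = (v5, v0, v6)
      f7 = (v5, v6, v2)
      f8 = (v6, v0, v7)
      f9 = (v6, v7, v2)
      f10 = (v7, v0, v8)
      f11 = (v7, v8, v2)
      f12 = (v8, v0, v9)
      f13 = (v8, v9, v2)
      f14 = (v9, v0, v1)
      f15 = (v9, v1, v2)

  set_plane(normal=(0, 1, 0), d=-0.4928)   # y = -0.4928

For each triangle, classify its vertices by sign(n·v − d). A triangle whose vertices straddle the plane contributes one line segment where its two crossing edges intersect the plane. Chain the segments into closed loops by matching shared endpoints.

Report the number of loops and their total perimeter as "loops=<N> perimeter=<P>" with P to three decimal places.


Straddling triangles (8 of 16):
  (v6,v0,v7) [++-] → (-0.4928, -0.4928, 0)–(-1.55587, -0.4928, 0)  len=1.0631
  (v6,v7,v2) [+-+] → (-1.55587, -0.4928, 0)–(-0.4928, -0.4928, 1.05703)  len=1.4991
  (v7,v0,v8) [-+-] → (-0.4928, -0.4928, 0)–(0, -0.4928, 0)  len=0.4928
  (v7,v8,v2) [--+] → (0, -0.4928, 1.26)–(-0.4928, -0.4928, 1.05703)  len=0.5330
  (v8,v0,v9) [-+-] → (0, -0.4928, 0)–(0.4928, -0.4928, 0)  len=0.4928
  (v8,v9,v2) [--+] → (0.4928, -0.4928, 1.05703)–(0, -0.4928, 1.26)  len=0.5330
  (v9,v0,v1) [-++] → (0.4928, -0.4928, 0)–(1.55587, -0.4928, 0)  len=1.0631
  (v9,v1,v2) [-++] → (1.55587, -0.4928, 0)–(0.4928, -0.4928, 1.05703)  len=1.4991

Chained into 1 loop(s):
  loop 1: 8 segments, perimeter = 7.1760
Total perimeter = 7.176

loops=1 perimeter=7.176


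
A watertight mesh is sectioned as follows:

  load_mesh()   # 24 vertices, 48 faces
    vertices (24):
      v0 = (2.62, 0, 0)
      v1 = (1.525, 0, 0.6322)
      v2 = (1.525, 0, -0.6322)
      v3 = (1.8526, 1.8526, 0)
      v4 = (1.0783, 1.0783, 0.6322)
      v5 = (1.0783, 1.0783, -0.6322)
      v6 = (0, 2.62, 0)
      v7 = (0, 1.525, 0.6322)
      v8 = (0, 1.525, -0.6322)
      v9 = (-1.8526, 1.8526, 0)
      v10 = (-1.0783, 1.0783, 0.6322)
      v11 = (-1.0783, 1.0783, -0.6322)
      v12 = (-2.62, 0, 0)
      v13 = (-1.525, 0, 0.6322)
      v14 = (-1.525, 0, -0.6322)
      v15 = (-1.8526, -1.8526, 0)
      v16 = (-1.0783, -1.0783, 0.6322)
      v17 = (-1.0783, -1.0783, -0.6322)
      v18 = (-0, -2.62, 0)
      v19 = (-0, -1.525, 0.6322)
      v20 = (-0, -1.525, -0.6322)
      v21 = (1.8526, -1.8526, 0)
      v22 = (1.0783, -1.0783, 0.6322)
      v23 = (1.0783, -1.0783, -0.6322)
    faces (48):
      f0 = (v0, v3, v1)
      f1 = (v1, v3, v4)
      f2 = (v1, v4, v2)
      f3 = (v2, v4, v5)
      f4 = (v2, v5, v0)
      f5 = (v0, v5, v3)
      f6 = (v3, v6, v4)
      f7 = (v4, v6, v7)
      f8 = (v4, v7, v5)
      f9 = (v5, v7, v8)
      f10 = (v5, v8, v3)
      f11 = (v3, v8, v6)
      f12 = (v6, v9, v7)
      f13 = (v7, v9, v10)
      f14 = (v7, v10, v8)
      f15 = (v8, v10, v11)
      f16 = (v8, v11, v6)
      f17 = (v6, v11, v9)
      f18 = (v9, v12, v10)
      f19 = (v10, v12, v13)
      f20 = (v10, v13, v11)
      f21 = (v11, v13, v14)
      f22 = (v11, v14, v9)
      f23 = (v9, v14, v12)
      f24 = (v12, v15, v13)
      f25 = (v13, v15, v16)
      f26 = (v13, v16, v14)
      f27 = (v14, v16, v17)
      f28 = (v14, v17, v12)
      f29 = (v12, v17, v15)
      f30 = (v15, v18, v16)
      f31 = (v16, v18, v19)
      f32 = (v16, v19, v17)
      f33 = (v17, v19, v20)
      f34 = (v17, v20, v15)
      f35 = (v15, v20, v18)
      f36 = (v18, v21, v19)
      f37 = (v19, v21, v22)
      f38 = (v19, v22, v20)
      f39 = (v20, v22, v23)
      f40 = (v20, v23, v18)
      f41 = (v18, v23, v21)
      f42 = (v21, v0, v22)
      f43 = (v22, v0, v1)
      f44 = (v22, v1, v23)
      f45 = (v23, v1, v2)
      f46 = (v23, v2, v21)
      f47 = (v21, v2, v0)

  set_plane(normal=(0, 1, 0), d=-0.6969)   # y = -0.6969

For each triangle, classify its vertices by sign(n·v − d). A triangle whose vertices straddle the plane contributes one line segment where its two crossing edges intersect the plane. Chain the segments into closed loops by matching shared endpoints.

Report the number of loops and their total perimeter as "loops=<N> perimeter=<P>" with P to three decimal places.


loops=2 perimeter=7.586

Straddling triangles (12 of 48):
  (v12,v15,v13) [+-+] → (-2.33132, -0.6969, 0)–(-1.64823, -0.6969, 0.394383)  len=0.7888
  (v13,v15,v16) [+--] → (-1.64823, -0.6969, 0.394383)–(-1.2363, -0.6969, 0.6322)  len=0.4757
  (v13,v16,v14) [+-+] → (-1.2363, -0.6969, 0.6322)–(-1.2363, -0.6969, 0.184976)  len=0.4472
  (v14,v16,v17) [+--] → (-1.2363, -0.6969, 0.184976)–(-1.2363, -0.6969, -0.6322)  len=0.8172
  (v14,v17,v12) [+-+] → (-1.2363, -0.6969, -0.6322)–(-1.62361, -0.6969, -0.408588)  len=0.4472
  (v12,v17,v15) [+--] → (-1.62361, -0.6969, -0.408588)–(-2.33132, -0.6969, 0)  len=0.8172
  (v21,v0,v22) [-+-] → (2.33132, -0.6969, 0)–(1.62361, -0.6969, 0.408588)  len=0.8172
  (v22,v0,v1) [-++] → (1.62361, -0.6969, 0.408588)–(1.2363, -0.6969, 0.6322)  len=0.4472
  (v22,v1,v23) [-+-] → (1.2363, -0.6969, 0.6322)–(1.2363, -0.6969, -0.184976)  len=0.8172
  (v23,v1,v2) [-++] → (1.2363, -0.6969, -0.184976)–(1.2363, -0.6969, -0.6322)  len=0.4472
  (v23,v2,v21) [-+-] → (1.2363, -0.6969, -0.6322)–(1.64823, -0.6969, -0.394383)  len=0.4757
  (v21,v2,v0) [-++] → (1.64823, -0.6969, -0.394383)–(2.33132, -0.6969, 0)  len=0.7888

Chained into 2 loop(s):
  loop 1: 6 segments, perimeter = 3.7932
  loop 2: 6 segments, perimeter = 3.7932
Total perimeter = 7.586


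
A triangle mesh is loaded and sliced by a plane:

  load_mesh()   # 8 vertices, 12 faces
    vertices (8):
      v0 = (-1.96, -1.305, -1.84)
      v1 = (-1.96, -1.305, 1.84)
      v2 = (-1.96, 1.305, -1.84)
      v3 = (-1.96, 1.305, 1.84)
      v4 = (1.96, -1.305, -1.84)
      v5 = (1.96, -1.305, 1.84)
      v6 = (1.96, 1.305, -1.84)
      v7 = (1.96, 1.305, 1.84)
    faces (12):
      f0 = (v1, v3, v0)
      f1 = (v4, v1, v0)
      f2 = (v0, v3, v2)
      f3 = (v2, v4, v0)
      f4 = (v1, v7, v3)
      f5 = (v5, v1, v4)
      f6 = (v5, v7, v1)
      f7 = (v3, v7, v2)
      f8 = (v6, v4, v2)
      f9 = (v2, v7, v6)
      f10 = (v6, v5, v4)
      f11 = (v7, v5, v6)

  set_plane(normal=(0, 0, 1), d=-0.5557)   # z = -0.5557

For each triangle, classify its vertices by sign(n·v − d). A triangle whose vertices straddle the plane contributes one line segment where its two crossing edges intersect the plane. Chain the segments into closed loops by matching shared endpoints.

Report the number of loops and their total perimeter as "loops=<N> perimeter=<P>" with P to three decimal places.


Straddling triangles (8 of 12):
  (v1,v3,v0) [++-] → (-1.96, -0.394124, -0.5557)–(-1.96, -1.305, -0.5557)  len=0.9109
  (v4,v1,v0) [-+-] → (0.591941, -1.305, -0.5557)–(-1.96, -1.305, -0.5557)  len=2.5519
  (v0,v3,v2) [-+-] → (-1.96, -0.394124, -0.5557)–(-1.96, 1.305, -0.5557)  len=1.6991
  (v5,v1,v4) [++-] → (0.591941, -1.305, -0.5557)–(1.96, -1.305, -0.5557)  len=1.3681
  (v3,v7,v2) [++-] → (-0.591941, 1.305, -0.5557)–(-1.96, 1.305, -0.5557)  len=1.3681
  (v2,v7,v6) [-+-] → (-0.591941, 1.305, -0.5557)–(1.96, 1.305, -0.5557)  len=2.5519
  (v6,v5,v4) [-+-] → (1.96, 0.394124, -0.5557)–(1.96, -1.305, -0.5557)  len=1.6991
  (v7,v5,v6) [++-] → (1.96, 0.394124, -0.5557)–(1.96, 1.305, -0.5557)  len=0.9109

Chained into 1 loop(s):
  loop 1: 8 segments, perimeter = 13.0600
Total perimeter = 13.060

loops=1 perimeter=13.060


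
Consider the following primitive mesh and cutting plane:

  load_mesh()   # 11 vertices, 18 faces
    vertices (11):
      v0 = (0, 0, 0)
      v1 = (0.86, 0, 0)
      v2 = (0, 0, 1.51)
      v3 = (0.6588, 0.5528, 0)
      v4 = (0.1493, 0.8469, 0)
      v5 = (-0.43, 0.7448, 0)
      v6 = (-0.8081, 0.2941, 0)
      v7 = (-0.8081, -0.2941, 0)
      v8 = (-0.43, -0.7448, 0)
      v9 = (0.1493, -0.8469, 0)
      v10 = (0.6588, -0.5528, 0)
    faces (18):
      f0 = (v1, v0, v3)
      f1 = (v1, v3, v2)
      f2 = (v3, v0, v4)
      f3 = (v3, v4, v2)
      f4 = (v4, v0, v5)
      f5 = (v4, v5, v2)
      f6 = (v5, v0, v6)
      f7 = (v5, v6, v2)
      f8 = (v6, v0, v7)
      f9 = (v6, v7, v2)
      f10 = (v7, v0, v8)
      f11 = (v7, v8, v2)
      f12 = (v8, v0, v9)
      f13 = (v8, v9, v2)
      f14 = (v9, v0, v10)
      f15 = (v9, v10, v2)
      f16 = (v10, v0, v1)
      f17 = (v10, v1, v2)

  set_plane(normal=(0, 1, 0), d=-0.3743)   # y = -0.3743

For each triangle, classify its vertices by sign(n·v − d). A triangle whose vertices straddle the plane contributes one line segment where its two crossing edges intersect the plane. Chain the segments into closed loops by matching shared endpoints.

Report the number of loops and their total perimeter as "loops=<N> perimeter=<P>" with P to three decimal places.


Straddling triangles (8 of 18):
  (v7,v0,v8) [++-] → (-0.216097, -0.3743, 0)–(-0.740819, -0.3743, 0)  len=0.5247
  (v7,v8,v2) [+-+] → (-0.740819, -0.3743, 0)–(-0.216097, -0.3743, 0.751148)  len=0.9163
  (v8,v0,v9) [-+-] → (-0.216097, -0.3743, 0)–(0.0659853, -0.3743, 0)  len=0.2821
  (v8,v9,v2) [--+] → (0.0659853, -0.3743, 0.842633)–(-0.216097, -0.3743, 0.751148)  len=0.2965
  (v9,v0,v10) [-+-] → (0.0659853, -0.3743, 0)–(0.446072, -0.3743, 0)  len=0.3801
  (v9,v10,v2) [--+] → (0.446072, -0.3743, 0.487581)–(0.0659853, -0.3743, 0.842633)  len=0.5201
  (v10,v0,v1) [-++] → (0.446072, -0.3743, 0)–(0.723768, -0.3743, 0)  len=0.2777
  (v10,v1,v2) [-++] → (0.723768, -0.3743, 0)–(0.446072, -0.3743, 0.487581)  len=0.5611

Chained into 1 loop(s):
  loop 1: 8 segments, perimeter = 3.7586
Total perimeter = 3.759

loops=1 perimeter=3.759


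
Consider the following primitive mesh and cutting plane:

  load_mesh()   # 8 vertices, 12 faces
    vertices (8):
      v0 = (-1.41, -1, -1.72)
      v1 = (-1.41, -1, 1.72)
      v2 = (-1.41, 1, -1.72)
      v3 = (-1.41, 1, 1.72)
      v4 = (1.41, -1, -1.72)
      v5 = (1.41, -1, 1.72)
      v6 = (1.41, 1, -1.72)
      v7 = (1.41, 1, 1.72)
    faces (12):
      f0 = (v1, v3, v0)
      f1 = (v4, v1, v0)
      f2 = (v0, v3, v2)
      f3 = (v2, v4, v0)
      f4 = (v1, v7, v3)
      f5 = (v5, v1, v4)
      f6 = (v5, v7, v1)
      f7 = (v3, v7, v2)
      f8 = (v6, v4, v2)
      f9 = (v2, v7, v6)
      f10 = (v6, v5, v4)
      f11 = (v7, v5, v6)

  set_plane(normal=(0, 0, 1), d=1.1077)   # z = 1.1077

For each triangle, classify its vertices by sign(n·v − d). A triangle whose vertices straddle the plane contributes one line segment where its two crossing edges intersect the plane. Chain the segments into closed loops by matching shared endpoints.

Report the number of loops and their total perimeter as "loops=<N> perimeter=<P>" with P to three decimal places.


Straddling triangles (8 of 12):
  (v1,v3,v0) [++-] → (-1.41, 0.644012, 1.1077)–(-1.41, -1, 1.1077)  len=1.6440
  (v4,v1,v0) [-+-] → (-0.908056, -1, 1.1077)–(-1.41, -1, 1.1077)  len=0.5019
  (v0,v3,v2) [-+-] → (-1.41, 0.644012, 1.1077)–(-1.41, 1, 1.1077)  len=0.3560
  (v5,v1,v4) [++-] → (-0.908056, -1, 1.1077)–(1.41, -1, 1.1077)  len=2.3181
  (v3,v7,v2) [++-] → (0.908056, 1, 1.1077)–(-1.41, 1, 1.1077)  len=2.3181
  (v2,v7,v6) [-+-] → (0.908056, 1, 1.1077)–(1.41, 1, 1.1077)  len=0.5019
  (v6,v5,v4) [-+-] → (1.41, -0.644012, 1.1077)–(1.41, -1, 1.1077)  len=0.3560
  (v7,v5,v6) [++-] → (1.41, -0.644012, 1.1077)–(1.41, 1, 1.1077)  len=1.6440

Chained into 1 loop(s):
  loop 1: 8 segments, perimeter = 9.6400
Total perimeter = 9.640

loops=1 perimeter=9.640


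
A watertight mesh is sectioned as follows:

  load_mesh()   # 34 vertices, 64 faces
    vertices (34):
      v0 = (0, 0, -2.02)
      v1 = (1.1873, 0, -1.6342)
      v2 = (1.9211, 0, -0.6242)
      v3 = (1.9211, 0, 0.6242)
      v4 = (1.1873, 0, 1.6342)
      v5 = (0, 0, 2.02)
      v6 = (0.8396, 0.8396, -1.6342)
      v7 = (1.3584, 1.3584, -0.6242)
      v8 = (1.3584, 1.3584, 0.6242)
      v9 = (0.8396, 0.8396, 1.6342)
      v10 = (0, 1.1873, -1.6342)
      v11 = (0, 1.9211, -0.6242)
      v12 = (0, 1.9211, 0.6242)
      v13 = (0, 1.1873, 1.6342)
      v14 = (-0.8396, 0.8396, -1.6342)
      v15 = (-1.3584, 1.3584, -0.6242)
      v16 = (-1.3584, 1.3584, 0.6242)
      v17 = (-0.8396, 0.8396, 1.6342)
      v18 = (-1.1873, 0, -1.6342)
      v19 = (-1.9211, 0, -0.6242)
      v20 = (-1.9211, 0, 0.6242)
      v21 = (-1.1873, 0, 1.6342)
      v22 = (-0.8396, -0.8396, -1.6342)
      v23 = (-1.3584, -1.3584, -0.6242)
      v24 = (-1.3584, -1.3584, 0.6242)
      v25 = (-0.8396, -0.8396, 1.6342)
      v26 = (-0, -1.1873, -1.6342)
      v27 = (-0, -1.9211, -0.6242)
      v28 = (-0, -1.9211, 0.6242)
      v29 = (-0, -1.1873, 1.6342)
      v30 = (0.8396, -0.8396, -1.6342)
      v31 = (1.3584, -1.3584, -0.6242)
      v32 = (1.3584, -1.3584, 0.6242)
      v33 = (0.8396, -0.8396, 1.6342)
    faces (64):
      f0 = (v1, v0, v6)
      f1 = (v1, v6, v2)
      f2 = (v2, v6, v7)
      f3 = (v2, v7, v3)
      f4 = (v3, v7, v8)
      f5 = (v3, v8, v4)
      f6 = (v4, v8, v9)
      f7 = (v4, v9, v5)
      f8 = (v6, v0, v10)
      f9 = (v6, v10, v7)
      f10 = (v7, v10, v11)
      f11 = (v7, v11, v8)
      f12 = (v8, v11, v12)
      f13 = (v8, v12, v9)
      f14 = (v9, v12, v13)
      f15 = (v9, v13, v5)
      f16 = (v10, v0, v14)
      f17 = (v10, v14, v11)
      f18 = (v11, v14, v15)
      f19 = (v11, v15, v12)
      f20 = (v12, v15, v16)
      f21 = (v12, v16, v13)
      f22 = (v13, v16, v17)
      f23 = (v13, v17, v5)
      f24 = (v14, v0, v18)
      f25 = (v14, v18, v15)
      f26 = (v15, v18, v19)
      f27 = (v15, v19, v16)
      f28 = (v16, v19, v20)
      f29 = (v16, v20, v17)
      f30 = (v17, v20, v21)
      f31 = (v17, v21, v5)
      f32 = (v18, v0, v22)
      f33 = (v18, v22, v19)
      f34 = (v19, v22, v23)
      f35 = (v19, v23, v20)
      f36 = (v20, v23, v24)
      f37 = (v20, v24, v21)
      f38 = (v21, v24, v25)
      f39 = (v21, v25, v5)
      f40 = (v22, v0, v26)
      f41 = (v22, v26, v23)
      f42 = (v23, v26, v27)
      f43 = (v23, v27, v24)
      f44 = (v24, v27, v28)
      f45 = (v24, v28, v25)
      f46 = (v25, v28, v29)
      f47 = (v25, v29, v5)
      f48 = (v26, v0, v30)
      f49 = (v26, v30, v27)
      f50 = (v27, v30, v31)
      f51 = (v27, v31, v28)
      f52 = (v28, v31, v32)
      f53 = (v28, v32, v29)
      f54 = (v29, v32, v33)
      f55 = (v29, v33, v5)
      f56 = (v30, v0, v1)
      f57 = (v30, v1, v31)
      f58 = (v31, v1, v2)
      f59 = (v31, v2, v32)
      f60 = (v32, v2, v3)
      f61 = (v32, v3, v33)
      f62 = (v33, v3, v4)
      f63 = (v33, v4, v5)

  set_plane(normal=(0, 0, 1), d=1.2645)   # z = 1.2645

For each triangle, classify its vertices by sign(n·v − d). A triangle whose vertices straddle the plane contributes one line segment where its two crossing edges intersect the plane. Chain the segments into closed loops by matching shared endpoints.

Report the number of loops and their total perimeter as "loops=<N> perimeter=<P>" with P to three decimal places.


Straddling triangles (16 of 64):
  (v3,v8,v4) [--+] → (1.24993, 0.497228, 1.2645)–(1.4559, 0, 1.2645)  len=0.5382
  (v4,v8,v9) [+-+] → (1.24993, 0.497228, 1.2645)–(1.0295, 1.0295, 1.2645)  len=0.5761
  (v8,v12,v9) [--+] → (0.532273, 1.23547, 1.2645)–(1.0295, 1.0295, 1.2645)  len=0.5382
  (v9,v12,v13) [+-+] → (0.532273, 1.23547, 1.2645)–(0, 1.4559, 1.2645)  len=0.5761
  (v12,v16,v13) [--+] → (-0.497228, 1.24993, 1.2645)–(0, 1.4559, 1.2645)  len=0.5382
  (v13,v16,v17) [+-+] → (-0.497228, 1.24993, 1.2645)–(-1.0295, 1.0295, 1.2645)  len=0.5761
  (v16,v20,v17) [--+] → (-1.23547, 0.532273, 1.2645)–(-1.0295, 1.0295, 1.2645)  len=0.5382
  (v17,v20,v21) [+-+] → (-1.23547, 0.532273, 1.2645)–(-1.4559, 0, 1.2645)  len=0.5761
  (v20,v24,v21) [--+] → (-1.24993, -0.497228, 1.2645)–(-1.4559, 0, 1.2645)  len=0.5382
  (v21,v24,v25) [+-+] → (-1.24993, -0.497228, 1.2645)–(-1.0295, -1.0295, 1.2645)  len=0.5761
  (v24,v28,v25) [--+] → (-0.532273, -1.23547, 1.2645)–(-1.0295, -1.0295, 1.2645)  len=0.5382
  (v25,v28,v29) [+-+] → (-0.532273, -1.23547, 1.2645)–(0, -1.4559, 1.2645)  len=0.5761
  (v28,v32,v29) [--+] → (0.497228, -1.24993, 1.2645)–(0, -1.4559, 1.2645)  len=0.5382
  (v29,v32,v33) [+-+] → (0.497228, -1.24993, 1.2645)–(1.0295, -1.0295, 1.2645)  len=0.5761
  (v32,v3,v33) [--+] → (1.23547, -0.532273, 1.2645)–(1.0295, -1.0295, 1.2645)  len=0.5382
  (v33,v3,v4) [+-+] → (1.23547, -0.532273, 1.2645)–(1.4559, 0, 1.2645)  len=0.5761

Chained into 1 loop(s):
  loop 1: 16 segments, perimeter = 8.9145
Total perimeter = 8.914

loops=1 perimeter=8.914


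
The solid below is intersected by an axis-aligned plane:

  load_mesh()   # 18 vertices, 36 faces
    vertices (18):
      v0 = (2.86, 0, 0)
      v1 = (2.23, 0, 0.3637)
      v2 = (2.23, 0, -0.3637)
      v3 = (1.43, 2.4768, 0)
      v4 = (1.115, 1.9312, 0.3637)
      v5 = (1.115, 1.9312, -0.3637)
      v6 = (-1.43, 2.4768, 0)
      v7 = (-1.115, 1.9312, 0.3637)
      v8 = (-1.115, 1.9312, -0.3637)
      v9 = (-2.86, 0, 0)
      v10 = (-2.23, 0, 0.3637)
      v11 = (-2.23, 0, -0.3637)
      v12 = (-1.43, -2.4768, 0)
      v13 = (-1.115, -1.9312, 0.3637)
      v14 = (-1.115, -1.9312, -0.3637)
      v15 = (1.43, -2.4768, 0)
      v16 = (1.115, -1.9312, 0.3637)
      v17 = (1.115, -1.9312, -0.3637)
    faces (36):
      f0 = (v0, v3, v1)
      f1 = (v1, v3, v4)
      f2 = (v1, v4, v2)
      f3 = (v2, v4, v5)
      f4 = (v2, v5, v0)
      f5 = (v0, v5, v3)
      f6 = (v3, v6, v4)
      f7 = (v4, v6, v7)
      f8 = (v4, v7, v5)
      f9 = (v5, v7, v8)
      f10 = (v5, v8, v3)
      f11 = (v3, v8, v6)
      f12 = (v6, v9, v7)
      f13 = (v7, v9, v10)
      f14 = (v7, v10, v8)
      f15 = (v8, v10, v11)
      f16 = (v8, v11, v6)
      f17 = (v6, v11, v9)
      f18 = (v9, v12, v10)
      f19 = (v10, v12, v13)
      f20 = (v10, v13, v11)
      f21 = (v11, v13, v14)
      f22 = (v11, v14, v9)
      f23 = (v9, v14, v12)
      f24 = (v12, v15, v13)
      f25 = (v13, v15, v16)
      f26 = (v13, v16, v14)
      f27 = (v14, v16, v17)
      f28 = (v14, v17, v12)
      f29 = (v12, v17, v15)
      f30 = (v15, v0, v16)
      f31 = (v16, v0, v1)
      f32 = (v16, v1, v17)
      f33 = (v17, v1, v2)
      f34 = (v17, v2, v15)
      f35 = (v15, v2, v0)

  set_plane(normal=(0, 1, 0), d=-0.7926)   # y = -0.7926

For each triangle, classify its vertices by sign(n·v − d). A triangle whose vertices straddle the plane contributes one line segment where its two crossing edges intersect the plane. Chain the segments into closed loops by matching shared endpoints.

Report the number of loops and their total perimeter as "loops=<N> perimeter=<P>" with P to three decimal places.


loops=2 perimeter=4.365

Straddling triangles (12 of 36):
  (v9,v12,v10) [+-+] → (-2.40239, -0.7926, 0)–(-1.97399, -0.7926, 0.247312)  len=0.4947
  (v10,v12,v13) [+--] → (-1.97399, -0.7926, 0.247312)–(-1.77238, -0.7926, 0.3637)  len=0.2328
  (v10,v13,v11) [+-+] → (-1.77238, -0.7926, 0.3637)–(-1.77238, -0.7926, -0.0651617)  len=0.4289
  (v11,v13,v14) [+--] → (-1.77238, -0.7926, -0.0651617)–(-1.77238, -0.7926, -0.3637)  len=0.2985
  (v11,v14,v9) [+-+] → (-1.77238, -0.7926, -0.3637)–(-2.14382, -0.7926, -0.149269)  len=0.4289
  (v9,v14,v12) [+--] → (-2.14382, -0.7926, -0.149269)–(-2.40239, -0.7926, 0)  len=0.2986
  (v15,v0,v16) [-+-] → (2.40239, -0.7926, 0)–(2.14382, -0.7926, 0.149269)  len=0.2986
  (v16,v0,v1) [-++] → (2.14382, -0.7926, 0.149269)–(1.77238, -0.7926, 0.3637)  len=0.4289
  (v16,v1,v17) [-+-] → (1.77238, -0.7926, 0.3637)–(1.77238, -0.7926, 0.0651617)  len=0.2985
  (v17,v1,v2) [-++] → (1.77238, -0.7926, 0.0651617)–(1.77238, -0.7926, -0.3637)  len=0.4289
  (v17,v2,v15) [-+-] → (1.77238, -0.7926, -0.3637)–(1.97399, -0.7926, -0.247312)  len=0.2328
  (v15,v2,v0) [-++] → (1.97399, -0.7926, -0.247312)–(2.40239, -0.7926, 0)  len=0.4947

Chained into 2 loop(s):
  loop 1: 6 segments, perimeter = 2.1823
  loop 2: 6 segments, perimeter = 2.1823
Total perimeter = 4.365


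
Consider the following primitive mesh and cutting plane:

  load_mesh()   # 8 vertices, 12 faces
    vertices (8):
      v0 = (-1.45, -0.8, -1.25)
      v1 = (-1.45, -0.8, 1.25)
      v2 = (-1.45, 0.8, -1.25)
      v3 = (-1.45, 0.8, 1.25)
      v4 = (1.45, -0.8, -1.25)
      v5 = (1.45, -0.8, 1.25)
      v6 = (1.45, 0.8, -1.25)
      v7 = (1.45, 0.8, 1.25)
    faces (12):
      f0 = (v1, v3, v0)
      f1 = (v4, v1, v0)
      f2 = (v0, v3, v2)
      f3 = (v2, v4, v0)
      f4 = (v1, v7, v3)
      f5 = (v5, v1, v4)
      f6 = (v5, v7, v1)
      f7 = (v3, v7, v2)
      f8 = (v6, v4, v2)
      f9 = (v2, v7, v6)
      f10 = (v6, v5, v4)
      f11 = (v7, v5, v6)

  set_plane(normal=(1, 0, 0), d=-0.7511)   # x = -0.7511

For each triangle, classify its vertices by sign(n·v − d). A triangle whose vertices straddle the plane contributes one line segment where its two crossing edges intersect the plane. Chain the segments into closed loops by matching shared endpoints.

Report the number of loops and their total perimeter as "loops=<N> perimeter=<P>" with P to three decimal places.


Straddling triangles (8 of 12):
  (v4,v1,v0) [+--] → (-0.7511, -0.8, 0.6475)–(-0.7511, -0.8, -1.25)  len=1.8975
  (v2,v4,v0) [-+-] → (-0.7511, 0.4144, -1.25)–(-0.7511, -0.8, -1.25)  len=1.2144
  (v1,v7,v3) [-+-] → (-0.7511, -0.4144, 1.25)–(-0.7511, 0.8, 1.25)  len=1.2144
  (v5,v1,v4) [+-+] → (-0.7511, -0.8, 1.25)–(-0.7511, -0.8, 0.6475)  len=0.6025
  (v5,v7,v1) [++-] → (-0.7511, -0.4144, 1.25)–(-0.7511, -0.8, 1.25)  len=0.3856
  (v3,v7,v2) [-+-] → (-0.7511, 0.8, 1.25)–(-0.7511, 0.8, -0.6475)  len=1.8975
  (v6,v4,v2) [++-] → (-0.7511, 0.4144, -1.25)–(-0.7511, 0.8, -1.25)  len=0.3856
  (v2,v7,v6) [-++] → (-0.7511, 0.8, -0.6475)–(-0.7511, 0.8, -1.25)  len=0.6025

Chained into 1 loop(s):
  loop 1: 8 segments, perimeter = 8.2000
Total perimeter = 8.200

loops=1 perimeter=8.200


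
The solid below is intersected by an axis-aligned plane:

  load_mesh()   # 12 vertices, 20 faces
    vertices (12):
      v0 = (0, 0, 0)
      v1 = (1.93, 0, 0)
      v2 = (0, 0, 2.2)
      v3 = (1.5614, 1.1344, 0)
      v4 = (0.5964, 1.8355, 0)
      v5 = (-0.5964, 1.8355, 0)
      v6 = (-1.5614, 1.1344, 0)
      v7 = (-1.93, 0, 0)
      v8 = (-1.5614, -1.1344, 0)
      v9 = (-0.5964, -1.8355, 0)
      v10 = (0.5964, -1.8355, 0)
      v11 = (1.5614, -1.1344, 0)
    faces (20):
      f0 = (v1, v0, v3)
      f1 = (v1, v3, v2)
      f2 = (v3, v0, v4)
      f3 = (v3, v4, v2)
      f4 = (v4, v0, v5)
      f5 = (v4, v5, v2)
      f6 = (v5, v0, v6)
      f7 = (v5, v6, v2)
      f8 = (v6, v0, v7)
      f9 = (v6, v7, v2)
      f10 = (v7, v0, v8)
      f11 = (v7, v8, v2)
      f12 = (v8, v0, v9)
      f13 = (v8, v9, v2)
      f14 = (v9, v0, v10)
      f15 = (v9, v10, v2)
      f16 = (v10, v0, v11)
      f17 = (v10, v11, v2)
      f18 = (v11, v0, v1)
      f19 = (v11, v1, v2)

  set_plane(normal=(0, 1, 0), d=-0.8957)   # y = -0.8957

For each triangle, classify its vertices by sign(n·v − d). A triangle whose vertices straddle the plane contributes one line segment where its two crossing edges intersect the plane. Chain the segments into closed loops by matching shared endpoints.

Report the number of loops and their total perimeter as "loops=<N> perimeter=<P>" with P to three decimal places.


loops=1 perimeter=7.396

Straddling triangles (10 of 20):
  (v7,v0,v8) [++-] → (-1.23285, -0.8957, 0)–(-1.63896, -0.8957, 0)  len=0.4061
  (v7,v8,v2) [+-+] → (-1.63896, -0.8957, 0)–(-1.23285, -0.8957, 0.462923)  len=0.6158
  (v8,v0,v9) [-+-] → (-1.23285, -0.8957, 0)–(-0.291035, -0.8957, 0)  len=0.9418
  (v8,v9,v2) [--+] → (-0.291035, -0.8957, 1.12643)–(-1.23285, -0.8957, 0.462923)  len=1.1521
  (v9,v0,v10) [-+-] → (-0.291035, -0.8957, 0)–(0.291035, -0.8957, 0)  len=0.5821
  (v9,v10,v2) [--+] → (0.291035, -0.8957, 1.12643)–(-0.291035, -0.8957, 1.12643)  len=0.5821
  (v10,v0,v11) [-+-] → (0.291035, -0.8957, 0)–(1.23285, -0.8957, 0)  len=0.9418
  (v10,v11,v2) [--+] → (1.23285, -0.8957, 0.462923)–(0.291035, -0.8957, 1.12643)  len=1.1521
  (v11,v0,v1) [-++] → (1.23285, -0.8957, 0)–(1.63896, -0.8957, 0)  len=0.4061
  (v11,v1,v2) [-++] → (1.63896, -0.8957, 0)–(1.23285, -0.8957, 0.462923)  len=0.6158

Chained into 1 loop(s):
  loop 1: 10 segments, perimeter = 7.3957
Total perimeter = 7.396


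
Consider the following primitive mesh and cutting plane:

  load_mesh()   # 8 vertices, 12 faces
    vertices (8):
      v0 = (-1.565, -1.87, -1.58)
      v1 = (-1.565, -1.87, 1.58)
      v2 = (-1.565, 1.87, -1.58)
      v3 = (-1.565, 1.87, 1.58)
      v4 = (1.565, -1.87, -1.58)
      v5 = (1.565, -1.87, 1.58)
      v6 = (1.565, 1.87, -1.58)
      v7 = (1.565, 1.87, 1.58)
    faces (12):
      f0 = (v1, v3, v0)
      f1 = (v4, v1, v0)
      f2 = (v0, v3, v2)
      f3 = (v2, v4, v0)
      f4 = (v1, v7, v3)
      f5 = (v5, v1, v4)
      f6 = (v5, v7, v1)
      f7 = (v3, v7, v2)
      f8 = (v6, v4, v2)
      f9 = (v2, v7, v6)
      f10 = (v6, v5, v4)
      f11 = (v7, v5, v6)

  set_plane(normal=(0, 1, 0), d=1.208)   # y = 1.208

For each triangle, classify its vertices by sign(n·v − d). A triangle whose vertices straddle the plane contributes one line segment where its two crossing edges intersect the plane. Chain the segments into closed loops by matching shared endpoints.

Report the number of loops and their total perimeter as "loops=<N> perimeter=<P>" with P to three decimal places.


loops=1 perimeter=12.580

Straddling triangles (8 of 12):
  (v1,v3,v0) [-+-] → (-1.565, 1.208, 1.58)–(-1.565, 1.208, 1.02066)  len=0.5593
  (v0,v3,v2) [-++] → (-1.565, 1.208, 1.02066)–(-1.565, 1.208, -1.58)  len=2.6007
  (v2,v4,v0) [+--] → (-1.01097, 1.208, -1.58)–(-1.565, 1.208, -1.58)  len=0.5540
  (v1,v7,v3) [-++] → (1.01097, 1.208, 1.58)–(-1.565, 1.208, 1.58)  len=2.5760
  (v5,v7,v1) [-+-] → (1.565, 1.208, 1.58)–(1.01097, 1.208, 1.58)  len=0.5540
  (v6,v4,v2) [+-+] → (1.565, 1.208, -1.58)–(-1.01097, 1.208, -1.58)  len=2.5760
  (v6,v5,v4) [+--] → (1.565, 1.208, -1.02066)–(1.565, 1.208, -1.58)  len=0.5593
  (v7,v5,v6) [+-+] → (1.565, 1.208, 1.58)–(1.565, 1.208, -1.02066)  len=2.6007

Chained into 1 loop(s):
  loop 1: 8 segments, perimeter = 12.5800
Total perimeter = 12.580


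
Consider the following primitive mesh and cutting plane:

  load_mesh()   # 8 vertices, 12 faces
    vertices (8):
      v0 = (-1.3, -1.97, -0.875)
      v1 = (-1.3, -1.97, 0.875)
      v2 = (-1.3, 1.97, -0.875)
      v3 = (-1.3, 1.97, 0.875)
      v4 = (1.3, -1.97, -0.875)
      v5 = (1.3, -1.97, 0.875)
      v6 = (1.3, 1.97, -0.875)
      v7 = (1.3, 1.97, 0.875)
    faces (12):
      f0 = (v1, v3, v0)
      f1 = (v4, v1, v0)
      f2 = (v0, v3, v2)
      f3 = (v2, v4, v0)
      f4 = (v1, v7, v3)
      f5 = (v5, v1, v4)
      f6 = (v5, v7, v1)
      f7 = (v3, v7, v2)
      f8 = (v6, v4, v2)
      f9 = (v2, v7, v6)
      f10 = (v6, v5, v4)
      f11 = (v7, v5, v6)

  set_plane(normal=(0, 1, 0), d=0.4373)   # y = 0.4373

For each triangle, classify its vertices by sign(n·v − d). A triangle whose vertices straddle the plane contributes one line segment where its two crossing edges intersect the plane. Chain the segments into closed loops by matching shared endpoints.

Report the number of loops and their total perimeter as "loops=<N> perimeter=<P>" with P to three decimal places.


Straddling triangles (8 of 12):
  (v1,v3,v0) [-+-] → (-1.3, 0.4373, 0.875)–(-1.3, 0.4373, 0.194232)  len=0.6808
  (v0,v3,v2) [-++] → (-1.3, 0.4373, 0.194232)–(-1.3, 0.4373, -0.875)  len=1.0692
  (v2,v4,v0) [+--] → (-0.288574, 0.4373, -0.875)–(-1.3, 0.4373, -0.875)  len=1.0114
  (v1,v7,v3) [-++] → (0.288574, 0.4373, 0.875)–(-1.3, 0.4373, 0.875)  len=1.5886
  (v5,v7,v1) [-+-] → (1.3, 0.4373, 0.875)–(0.288574, 0.4373, 0.875)  len=1.0114
  (v6,v4,v2) [+-+] → (1.3, 0.4373, -0.875)–(-0.288574, 0.4373, -0.875)  len=1.5886
  (v6,v5,v4) [+--] → (1.3, 0.4373, -0.194232)–(1.3, 0.4373, -0.875)  len=0.6808
  (v7,v5,v6) [+-+] → (1.3, 0.4373, 0.875)–(1.3, 0.4373, -0.194232)  len=1.0692

Chained into 1 loop(s):
  loop 1: 8 segments, perimeter = 8.7000
Total perimeter = 8.700

loops=1 perimeter=8.700


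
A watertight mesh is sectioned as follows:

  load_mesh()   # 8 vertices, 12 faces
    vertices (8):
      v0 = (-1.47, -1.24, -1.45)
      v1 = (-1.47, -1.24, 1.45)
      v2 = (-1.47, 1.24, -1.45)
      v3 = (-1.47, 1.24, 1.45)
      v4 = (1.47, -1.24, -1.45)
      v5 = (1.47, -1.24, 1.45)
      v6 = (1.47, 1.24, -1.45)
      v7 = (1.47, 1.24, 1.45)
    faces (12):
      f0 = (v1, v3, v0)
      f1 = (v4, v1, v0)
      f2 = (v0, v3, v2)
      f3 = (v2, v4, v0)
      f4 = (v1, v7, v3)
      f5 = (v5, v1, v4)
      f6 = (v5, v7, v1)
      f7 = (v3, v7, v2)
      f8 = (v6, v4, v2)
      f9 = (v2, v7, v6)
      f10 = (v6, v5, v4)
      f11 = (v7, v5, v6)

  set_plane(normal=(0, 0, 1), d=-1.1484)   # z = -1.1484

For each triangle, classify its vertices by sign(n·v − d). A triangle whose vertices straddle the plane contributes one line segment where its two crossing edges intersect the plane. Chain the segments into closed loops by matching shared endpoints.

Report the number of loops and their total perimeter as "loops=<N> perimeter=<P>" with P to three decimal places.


loops=1 perimeter=10.840

Straddling triangles (8 of 12):
  (v1,v3,v0) [++-] → (-1.47, -0.98208, -1.1484)–(-1.47, -1.24, -1.1484)  len=0.2579
  (v4,v1,v0) [-+-] → (1.16424, -1.24, -1.1484)–(-1.47, -1.24, -1.1484)  len=2.6342
  (v0,v3,v2) [-+-] → (-1.47, -0.98208, -1.1484)–(-1.47, 1.24, -1.1484)  len=2.2221
  (v5,v1,v4) [++-] → (1.16424, -1.24, -1.1484)–(1.47, -1.24, -1.1484)  len=0.3058
  (v3,v7,v2) [++-] → (-1.16424, 1.24, -1.1484)–(-1.47, 1.24, -1.1484)  len=0.3058
  (v2,v7,v6) [-+-] → (-1.16424, 1.24, -1.1484)–(1.47, 1.24, -1.1484)  len=2.6342
  (v6,v5,v4) [-+-] → (1.47, 0.98208, -1.1484)–(1.47, -1.24, -1.1484)  len=2.2221
  (v7,v5,v6) [++-] → (1.47, 0.98208, -1.1484)–(1.47, 1.24, -1.1484)  len=0.2579

Chained into 1 loop(s):
  loop 1: 8 segments, perimeter = 10.8400
Total perimeter = 10.840
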